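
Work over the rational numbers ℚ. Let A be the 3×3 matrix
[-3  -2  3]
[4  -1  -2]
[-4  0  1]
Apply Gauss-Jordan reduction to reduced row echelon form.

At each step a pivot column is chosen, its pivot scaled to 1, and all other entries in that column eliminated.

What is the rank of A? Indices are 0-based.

step 1: normalize row 0 (÷-3) = (1, 2/3, -1)
  row 1: subtract 4×row0 = (0, -11/3, 2)
  row 2: subtract -4×row0 = (0, 8/3, -3)
step 2: normalize row 1 (÷-11/3) = (0, 1, -6/11)
  row 0: subtract 2/3×row1 = (1, 0, -7/11)
  row 2: subtract 8/3×row1 = (0, 0, -17/11)
step 3: normalize row 2 (÷-17/11) = (0, 0, 1)
  row 0: subtract -7/11×row2 = (1, 0, 0)
  row 1: subtract -6/11×row2 = (0, 1, 0)

rank = 3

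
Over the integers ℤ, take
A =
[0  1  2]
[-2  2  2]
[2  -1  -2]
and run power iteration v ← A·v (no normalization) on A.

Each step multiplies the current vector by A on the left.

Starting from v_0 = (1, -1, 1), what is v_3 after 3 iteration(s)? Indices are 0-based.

v_3 = (0, -4, 0)

v_0 = (1, -1, 1).
v_1 = A·v_0 = (1, -2, 1).
v_2 = A·v_1 = (0, -4, 2).
v_3 = A·v_2 = (0, -4, 0).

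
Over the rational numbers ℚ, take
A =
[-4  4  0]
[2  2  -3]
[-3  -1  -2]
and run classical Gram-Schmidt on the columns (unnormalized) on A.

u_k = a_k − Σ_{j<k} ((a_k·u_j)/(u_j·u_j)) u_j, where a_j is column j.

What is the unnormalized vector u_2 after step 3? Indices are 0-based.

Step 1: u_0 = a_0 = (-4, 2, -3).
Step 2: u_1 = a_1 − (-9/29)·u_0 = (80/29, 76/29, -56/29).
Step 3: u_2 = a_2 − (0)·u_0 − (-29/132)·u_1 = (20/33, -80/33, -80/33).

u_2 = (20/33, -80/33, -80/33)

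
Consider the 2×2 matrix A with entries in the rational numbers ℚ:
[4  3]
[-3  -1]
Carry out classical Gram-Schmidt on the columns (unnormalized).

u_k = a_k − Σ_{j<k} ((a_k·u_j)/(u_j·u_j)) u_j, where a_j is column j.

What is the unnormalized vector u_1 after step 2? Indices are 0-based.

Step 1: u_0 = a_0 = (4, -3).
Step 2: u_1 = a_1 − (3/5)·u_0 = (3/5, 4/5).

u_1 = (3/5, 4/5)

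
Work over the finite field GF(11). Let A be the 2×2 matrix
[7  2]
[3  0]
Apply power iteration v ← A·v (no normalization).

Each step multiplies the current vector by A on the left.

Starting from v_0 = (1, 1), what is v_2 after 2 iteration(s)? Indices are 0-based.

v_0 = (1, 1).
v_1 = A·v_0 = (9, 3).
v_2 = A·v_1 = (3, 5).

v_2 = (3, 5)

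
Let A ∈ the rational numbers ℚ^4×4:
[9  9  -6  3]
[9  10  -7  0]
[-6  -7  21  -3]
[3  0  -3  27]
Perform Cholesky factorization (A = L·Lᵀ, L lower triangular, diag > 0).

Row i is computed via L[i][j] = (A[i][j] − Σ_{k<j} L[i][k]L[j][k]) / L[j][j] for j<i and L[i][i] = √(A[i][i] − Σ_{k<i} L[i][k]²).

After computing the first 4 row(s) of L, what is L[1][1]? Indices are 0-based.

Step 1: L[0][0] = √(9) = 3.
  L[1][0] = (9) / L[0][0] = 3.
Step 2: L[1][1] = √(1) = 1.
  L[2][0] = (-6) / L[0][0] = -2.
  L[2][1] = (-1) / L[1][1] = -1.
Step 3: L[2][2] = √(16) = 4.
  L[3][0] = (3) / L[0][0] = 1.
  L[3][1] = (-3) / L[1][1] = -3.
  L[3][2] = (-4) / L[2][2] = -1.
Step 4: L[3][3] = √(16) = 4.

L[1][1] = 1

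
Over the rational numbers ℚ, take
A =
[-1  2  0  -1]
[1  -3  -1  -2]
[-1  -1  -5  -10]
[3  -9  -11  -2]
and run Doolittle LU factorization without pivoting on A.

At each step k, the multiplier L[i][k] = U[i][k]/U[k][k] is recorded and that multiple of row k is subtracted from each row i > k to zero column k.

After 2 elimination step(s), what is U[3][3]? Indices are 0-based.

U[3][3] = 4

k=0: U[0][0]=-1
  eliminate (1,0): mult=-1, new row 1: (0, -1, -1, -3); set L[1][0]=-1
  eliminate (2,0): mult=1, new row 2: (0, -3, -5, -9); set L[2][0]=1
  eliminate (3,0): mult=-3, new row 3: (0, -3, -11, -5); set L[3][0]=-3
k=1: U[1][1]=-1
  eliminate (2,1): mult=3, new row 2: (0, 0, -2, 0); set L[2][1]=3
  eliminate (3,1): mult=3, new row 3: (0, 0, -8, 4); set L[3][1]=3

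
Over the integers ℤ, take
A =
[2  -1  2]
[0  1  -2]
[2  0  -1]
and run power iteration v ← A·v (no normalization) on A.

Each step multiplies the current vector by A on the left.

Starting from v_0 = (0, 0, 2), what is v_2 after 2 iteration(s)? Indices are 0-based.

v_0 = (0, 0, 2).
v_1 = A·v_0 = (4, -4, -2).
v_2 = A·v_1 = (8, 0, 10).

v_2 = (8, 0, 10)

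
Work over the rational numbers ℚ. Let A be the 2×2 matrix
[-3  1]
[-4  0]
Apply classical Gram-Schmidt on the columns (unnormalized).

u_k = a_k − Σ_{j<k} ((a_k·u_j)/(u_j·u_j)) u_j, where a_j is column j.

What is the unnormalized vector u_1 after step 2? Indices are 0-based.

u_1 = (16/25, -12/25)

Step 1: u_0 = a_0 = (-3, -4).
Step 2: u_1 = a_1 − (-3/25)·u_0 = (16/25, -12/25).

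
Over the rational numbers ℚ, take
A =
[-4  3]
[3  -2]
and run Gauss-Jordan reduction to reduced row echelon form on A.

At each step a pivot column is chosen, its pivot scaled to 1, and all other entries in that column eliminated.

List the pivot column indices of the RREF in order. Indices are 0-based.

[1] R0 /= -4  ⇒  (1, -3/4)
     R1 -= 3·R0  ⇒  (0, 1/4)
[2] R1 /= 1/4  ⇒  (0, 1)
     R0 -= -3/4·R1  ⇒  (1, 0)

pivot columns: 0, 1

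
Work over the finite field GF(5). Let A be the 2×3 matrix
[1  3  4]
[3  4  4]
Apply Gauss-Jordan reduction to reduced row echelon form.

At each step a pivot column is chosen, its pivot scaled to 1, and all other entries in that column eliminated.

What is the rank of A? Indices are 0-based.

rank = 2

step 1: normalize row 0 (÷1) = (1, 3, 4)
  row 1: subtract 3×row0 = (0, 0, 2)
skip col 1 (zero from row 1)
step 2: normalize row 1 (÷2) = (0, 0, 1)
  row 0: subtract 4×row1 = (1, 3, 0)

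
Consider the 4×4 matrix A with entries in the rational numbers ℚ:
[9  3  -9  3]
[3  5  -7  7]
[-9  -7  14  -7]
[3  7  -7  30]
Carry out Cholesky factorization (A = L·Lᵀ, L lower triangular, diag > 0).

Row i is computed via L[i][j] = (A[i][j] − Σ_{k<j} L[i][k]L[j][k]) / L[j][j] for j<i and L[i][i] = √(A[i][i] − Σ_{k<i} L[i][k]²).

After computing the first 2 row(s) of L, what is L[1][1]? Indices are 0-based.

L[1][1] = 2

Step 1: L[0][0] = √(9) = 3.
  L[1][0] = (3) / L[0][0] = 1.
Step 2: L[1][1] = √(4) = 2.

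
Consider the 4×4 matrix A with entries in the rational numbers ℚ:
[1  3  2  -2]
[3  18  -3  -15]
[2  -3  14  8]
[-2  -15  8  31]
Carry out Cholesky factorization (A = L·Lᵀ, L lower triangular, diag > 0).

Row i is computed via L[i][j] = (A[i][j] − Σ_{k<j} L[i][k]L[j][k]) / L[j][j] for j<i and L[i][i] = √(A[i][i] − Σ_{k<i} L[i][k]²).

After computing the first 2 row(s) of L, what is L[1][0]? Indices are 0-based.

L[1][0] = 3

Step 1: L[0][0] = √(1) = 1.
  L[1][0] = (3) / L[0][0] = 3.
Step 2: L[1][1] = √(9) = 3.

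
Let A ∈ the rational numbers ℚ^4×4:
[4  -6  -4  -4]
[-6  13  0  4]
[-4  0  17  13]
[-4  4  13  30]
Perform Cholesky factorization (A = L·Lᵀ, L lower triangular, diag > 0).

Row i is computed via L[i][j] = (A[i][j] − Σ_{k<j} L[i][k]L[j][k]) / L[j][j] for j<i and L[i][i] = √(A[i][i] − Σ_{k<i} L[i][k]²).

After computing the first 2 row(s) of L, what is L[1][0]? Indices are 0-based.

Step 1: L[0][0] = √(4) = 2.
  L[1][0] = (-6) / L[0][0] = -3.
Step 2: L[1][1] = √(4) = 2.

L[1][0] = -3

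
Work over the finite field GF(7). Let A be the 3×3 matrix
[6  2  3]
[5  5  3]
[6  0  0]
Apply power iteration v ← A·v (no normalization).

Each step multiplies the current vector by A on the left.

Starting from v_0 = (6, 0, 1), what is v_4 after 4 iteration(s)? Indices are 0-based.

v_4 = (3, 5, 2)

v_0 = (6, 0, 1).
v_1 = A·v_0 = (4, 5, 1).
v_2 = A·v_1 = (2, 6, 3).
v_3 = A·v_2 = (5, 0, 5).
v_4 = A·v_3 = (3, 5, 2).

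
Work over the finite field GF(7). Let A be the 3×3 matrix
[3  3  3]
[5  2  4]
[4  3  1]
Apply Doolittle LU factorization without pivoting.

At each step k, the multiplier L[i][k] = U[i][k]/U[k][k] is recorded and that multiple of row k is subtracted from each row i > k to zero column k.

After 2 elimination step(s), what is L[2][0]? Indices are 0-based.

L[2][0] = 6

[col 0] pivot 3
  R1 -= 4*R0 → (0, 4, 6)  (L[1][0] := 4)
  R2 -= 6*R0 → (0, 6, 4)  (L[2][0] := 6)
[col 1] pivot 4
  R2 -= 5*R1 → (0, 0, 2)  (L[2][1] := 5)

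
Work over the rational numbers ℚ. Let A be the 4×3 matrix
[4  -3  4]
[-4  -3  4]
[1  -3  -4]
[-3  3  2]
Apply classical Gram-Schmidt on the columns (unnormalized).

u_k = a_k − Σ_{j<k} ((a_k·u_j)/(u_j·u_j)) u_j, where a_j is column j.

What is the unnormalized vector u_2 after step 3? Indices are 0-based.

Step 1: u_0 = a_0 = (4, -4, 1, -3).
Step 2: u_1 = a_1 − (-2/7)·u_0 = (-13/7, -29/7, -19/7, 15/7).
Step 3: u_2 = a_2 − (-5/21)·u_0 − (-31/114)·u_1 = (169/38, 73/38, -9/2, 71/38).

u_2 = (169/38, 73/38, -9/2, 71/38)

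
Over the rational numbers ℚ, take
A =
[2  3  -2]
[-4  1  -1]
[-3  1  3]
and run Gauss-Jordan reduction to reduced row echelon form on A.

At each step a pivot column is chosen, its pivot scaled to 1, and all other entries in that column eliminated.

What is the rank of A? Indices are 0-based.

rank = 3

[1] R0 /= 2  ⇒  (1, 3/2, -1)
     R1 -= -4·R0  ⇒  (0, 7, -5)
     R2 -= -3·R0  ⇒  (0, 11/2, 0)
[2] R1 /= 7  ⇒  (0, 1, -5/7)
     R0 -= 3/2·R1  ⇒  (1, 0, 1/14)
     R2 -= 11/2·R1  ⇒  (0, 0, 55/14)
[3] R2 /= 55/14  ⇒  (0, 0, 1)
     R0 -= 1/14·R2  ⇒  (1, 0, 0)
     R1 -= -5/7·R2  ⇒  (0, 1, 0)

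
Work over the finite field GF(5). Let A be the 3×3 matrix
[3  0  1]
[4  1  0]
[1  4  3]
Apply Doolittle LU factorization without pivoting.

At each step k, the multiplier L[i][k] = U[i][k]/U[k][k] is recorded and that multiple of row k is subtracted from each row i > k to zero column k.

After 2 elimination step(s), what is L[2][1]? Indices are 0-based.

Step 1: pivot at (0,0) is 3.
  row1 ← row1 − (3)·row0  ⇒  L[1][0]=3, U row1=(0, 1, 2)
  row2 ← row2 − (2)·row0  ⇒  L[2][0]=2, U row2=(0, 4, 1)
Step 2: pivot at (1,1) is 1.
  row2 ← row2 − (4)·row1  ⇒  L[2][1]=4, U row2=(0, 0, 3)

L[2][1] = 4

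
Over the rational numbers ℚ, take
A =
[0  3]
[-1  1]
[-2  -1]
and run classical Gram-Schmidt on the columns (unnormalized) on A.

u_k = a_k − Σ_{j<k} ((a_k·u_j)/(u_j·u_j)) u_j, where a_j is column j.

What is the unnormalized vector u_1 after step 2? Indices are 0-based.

u_1 = (3, 6/5, -3/5)

Step 1: u_0 = a_0 = (0, -1, -2).
Step 2: u_1 = a_1 − (1/5)·u_0 = (3, 6/5, -3/5).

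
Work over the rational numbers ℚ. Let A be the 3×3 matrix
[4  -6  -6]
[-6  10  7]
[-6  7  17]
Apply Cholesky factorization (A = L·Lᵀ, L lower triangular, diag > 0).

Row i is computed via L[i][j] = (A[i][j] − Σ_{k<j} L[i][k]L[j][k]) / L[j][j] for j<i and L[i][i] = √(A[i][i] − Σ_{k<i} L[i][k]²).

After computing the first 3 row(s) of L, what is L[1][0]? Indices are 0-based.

L[1][0] = -3

Step 1: L[0][0] = √(4) = 2.
  L[1][0] = (-6) / L[0][0] = -3.
Step 2: L[1][1] = √(1) = 1.
  L[2][0] = (-6) / L[0][0] = -3.
  L[2][1] = (-2) / L[1][1] = -2.
Step 3: L[2][2] = √(4) = 2.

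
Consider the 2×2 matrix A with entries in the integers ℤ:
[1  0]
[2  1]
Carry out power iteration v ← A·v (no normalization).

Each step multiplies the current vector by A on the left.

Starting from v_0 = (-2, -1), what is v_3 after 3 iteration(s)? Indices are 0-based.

v_3 = (-2, -13)

v_0 = (-2, -1).
v_1 = A·v_0 = (-2, -5).
v_2 = A·v_1 = (-2, -9).
v_3 = A·v_2 = (-2, -13).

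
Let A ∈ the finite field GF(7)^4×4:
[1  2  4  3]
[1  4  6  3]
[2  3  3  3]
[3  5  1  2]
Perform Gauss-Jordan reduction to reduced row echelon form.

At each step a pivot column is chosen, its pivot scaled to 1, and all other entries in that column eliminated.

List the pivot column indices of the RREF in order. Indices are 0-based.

step 1: normalize row 0 (÷1) = (1, 2, 4, 3)
  row 1: subtract 1×row0 = (0, 2, 2, 0)
  row 2: subtract 2×row0 = (0, 6, 2, 4)
  row 3: subtract 3×row0 = (0, 6, 3, 0)
step 2: normalize row 1 (÷2) = (0, 1, 1, 0)
  row 0: subtract 2×row1 = (1, 0, 2, 3)
  row 2: subtract 6×row1 = (0, 0, 3, 4)
  row 3: subtract 6×row1 = (0, 0, 4, 0)
step 3: normalize row 2 (÷3) = (0, 0, 1, 6)
  row 0: subtract 2×row2 = (1, 0, 0, 5)
  row 1: subtract 1×row2 = (0, 1, 0, 1)
  row 3: subtract 4×row2 = (0, 0, 0, 4)
step 4: normalize row 3 (÷4) = (0, 0, 0, 1)
  row 0: subtract 5×row3 = (1, 0, 0, 0)
  row 1: subtract 1×row3 = (0, 1, 0, 0)
  row 2: subtract 6×row3 = (0, 0, 1, 0)

pivot columns: 0, 1, 2, 3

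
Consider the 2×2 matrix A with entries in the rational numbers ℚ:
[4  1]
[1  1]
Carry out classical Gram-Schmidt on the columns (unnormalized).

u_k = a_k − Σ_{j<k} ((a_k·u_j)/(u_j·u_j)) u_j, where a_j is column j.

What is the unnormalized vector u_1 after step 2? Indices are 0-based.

u_1 = (-3/17, 12/17)

Step 1: u_0 = a_0 = (4, 1).
Step 2: u_1 = a_1 − (5/17)·u_0 = (-3/17, 12/17).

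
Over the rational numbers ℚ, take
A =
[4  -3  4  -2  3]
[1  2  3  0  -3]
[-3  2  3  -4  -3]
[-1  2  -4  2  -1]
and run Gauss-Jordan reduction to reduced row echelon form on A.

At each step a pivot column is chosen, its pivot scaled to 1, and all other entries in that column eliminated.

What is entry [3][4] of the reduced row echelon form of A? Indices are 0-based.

M[3][4] = -13/37

[1] R0 /= 4  ⇒  (1, -3/4, 1, -1/2, 3/4)
     R1 -= 1·R0  ⇒  (0, 11/4, 2, 1/2, -15/4)
     R2 -= -3·R0  ⇒  (0, -1/4, 6, -11/2, -3/4)
     R3 -= -1·R0  ⇒  (0, 5/4, -3, 3/2, -1/4)
[2] R1 /= 11/4  ⇒  (0, 1, 8/11, 2/11, -15/11)
     R0 -= -3/4·R1  ⇒  (1, 0, 17/11, -4/11, -3/11)
     R2 -= -1/4·R1  ⇒  (0, 0, 68/11, -60/11, -12/11)
     R3 -= 5/4·R1  ⇒  (0, 0, -43/11, 14/11, 16/11)
[3] R2 /= 68/11  ⇒  (0, 0, 1, -15/17, -3/17)
     R0 -= 17/11·R2  ⇒  (1, 0, 0, 1, 0)
     R1 -= 8/11·R2  ⇒  (0, 1, 0, 14/17, -21/17)
     R3 -= -43/11·R2  ⇒  (0, 0, 0, -37/17, 13/17)
[4] R3 /= -37/17  ⇒  (0, 0, 0, 1, -13/37)
     R0 -= 1·R3  ⇒  (1, 0, 0, 0, 13/37)
     R1 -= 14/17·R3  ⇒  (0, 1, 0, 0, -35/37)
     R2 -= -15/17·R3  ⇒  (0, 0, 1, 0, -18/37)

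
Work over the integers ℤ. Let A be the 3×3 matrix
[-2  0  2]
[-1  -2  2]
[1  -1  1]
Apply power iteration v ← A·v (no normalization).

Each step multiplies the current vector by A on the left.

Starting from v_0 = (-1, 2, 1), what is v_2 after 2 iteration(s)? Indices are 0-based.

v_0 = (-1, 2, 1).
v_1 = A·v_0 = (4, -1, -2).
v_2 = A·v_1 = (-12, -6, 3).

v_2 = (-12, -6, 3)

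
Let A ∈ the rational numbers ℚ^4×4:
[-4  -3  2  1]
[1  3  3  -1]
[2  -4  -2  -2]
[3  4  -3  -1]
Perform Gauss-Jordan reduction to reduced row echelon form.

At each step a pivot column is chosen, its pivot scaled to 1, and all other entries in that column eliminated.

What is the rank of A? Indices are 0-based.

rank = 4

step 1: normalize row 0 (÷-4) = (1, 3/4, -1/2, -1/4)
  row 1: subtract 1×row0 = (0, 9/4, 7/2, -3/4)
  row 2: subtract 2×row0 = (0, -11/2, -1, -3/2)
  row 3: subtract 3×row0 = (0, 7/4, -3/2, -1/4)
step 2: normalize row 1 (÷9/4) = (0, 1, 14/9, -1/3)
  row 0: subtract 3/4×row1 = (1, 0, -5/3, 0)
  row 2: subtract -11/2×row1 = (0, 0, 68/9, -10/3)
  row 3: subtract 7/4×row1 = (0, 0, -38/9, 1/3)
step 3: normalize row 2 (÷68/9) = (0, 0, 1, -15/34)
  row 0: subtract -5/3×row2 = (1, 0, 0, -25/34)
  row 1: subtract 14/9×row2 = (0, 1, 0, 6/17)
  row 3: subtract -38/9×row2 = (0, 0, 0, -26/17)
step 4: normalize row 3 (÷-26/17) = (0, 0, 0, 1)
  row 0: subtract -25/34×row3 = (1, 0, 0, 0)
  row 1: subtract 6/17×row3 = (0, 1, 0, 0)
  row 2: subtract -15/34×row3 = (0, 0, 1, 0)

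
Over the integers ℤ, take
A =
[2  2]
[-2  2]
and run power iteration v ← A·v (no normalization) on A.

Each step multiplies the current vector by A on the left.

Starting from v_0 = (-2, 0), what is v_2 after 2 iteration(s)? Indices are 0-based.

v_2 = (0, 16)

v_0 = (-2, 0).
v_1 = A·v_0 = (-4, 4).
v_2 = A·v_1 = (0, 16).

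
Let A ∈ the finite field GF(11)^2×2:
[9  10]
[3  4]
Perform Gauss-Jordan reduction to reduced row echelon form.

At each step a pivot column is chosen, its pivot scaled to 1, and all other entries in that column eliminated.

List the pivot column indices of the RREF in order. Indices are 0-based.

[1] R0 /= 9  ⇒  (1, 6)
     R1 -= 3·R0  ⇒  (0, 8)
[2] R1 /= 8  ⇒  (0, 1)
     R0 -= 6·R1  ⇒  (1, 0)

pivot columns: 0, 1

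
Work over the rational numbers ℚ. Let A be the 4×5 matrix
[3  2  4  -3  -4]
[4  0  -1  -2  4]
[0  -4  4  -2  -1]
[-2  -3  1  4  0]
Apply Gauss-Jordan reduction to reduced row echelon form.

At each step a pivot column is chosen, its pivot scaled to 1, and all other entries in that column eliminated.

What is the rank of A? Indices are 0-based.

pivot(0,0)=3: scale R0 → (1, 2/3, 4/3, -1, -4/3)
  clear (1,0): R1 −= (4)R0 → (0, -8/3, -19/3, 2, 28/3)
  clear (3,0): R3 −= (-2)R0 → (0, -5/3, 11/3, 2, -8/3)
pivot(1,1)=-8/3: scale R1 → (0, 1, 19/8, -3/4, -7/2)
  clear (0,1): R0 −= (2/3)R1 → (1, 0, -1/4, -1/2, 1)
  clear (2,1): R2 −= (-4)R1 → (0, 0, 27/2, -5, -15)
  clear (3,1): R3 −= (-5/3)R1 → (0, 0, 61/8, 3/4, -17/2)
pivot(2,2)=27/2: scale R2 → (0, 0, 1, -10/27, -10/9)
  clear (0,2): R0 −= (-1/4)R2 → (1, 0, 0, -16/27, 13/18)
  clear (1,2): R1 −= (19/8)R2 → (0, 1, 0, 7/54, -31/36)
  clear (3,2): R3 −= (61/8)R2 → (0, 0, 0, 193/54, -1/36)
pivot(3,3)=193/54: scale R3 → (0, 0, 0, 1, -3/386)
  clear (0,3): R0 −= (-16/27)R3 → (1, 0, 0, 0, 277/386)
  clear (1,3): R1 −= (7/54)R3 → (0, 1, 0, 0, -166/193)
  clear (2,3): R2 −= (-10/27)R3 → (0, 0, 1, 0, -215/193)

rank = 4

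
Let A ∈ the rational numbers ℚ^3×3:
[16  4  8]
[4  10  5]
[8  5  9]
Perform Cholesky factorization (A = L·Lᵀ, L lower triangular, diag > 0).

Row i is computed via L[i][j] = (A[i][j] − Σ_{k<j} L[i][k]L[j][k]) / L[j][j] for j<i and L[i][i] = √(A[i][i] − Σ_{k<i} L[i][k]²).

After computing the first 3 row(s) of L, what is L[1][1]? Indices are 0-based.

Step 1: L[0][0] = √(16) = 4.
  L[1][0] = (4) / L[0][0] = 1.
Step 2: L[1][1] = √(9) = 3.
  L[2][0] = (8) / L[0][0] = 2.
  L[2][1] = (3) / L[1][1] = 1.
Step 3: L[2][2] = √(4) = 2.

L[1][1] = 3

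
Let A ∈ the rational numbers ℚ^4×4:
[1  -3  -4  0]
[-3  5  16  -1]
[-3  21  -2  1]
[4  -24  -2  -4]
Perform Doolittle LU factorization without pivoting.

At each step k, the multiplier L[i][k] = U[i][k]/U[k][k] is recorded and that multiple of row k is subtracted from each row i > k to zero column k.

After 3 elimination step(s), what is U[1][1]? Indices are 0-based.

U[1][1] = -4

[col 0] pivot 1
  R1 -= -3*R0 → (0, -4, 4, -1)  (L[1][0] := -3)
  R2 -= -3*R0 → (0, 12, -14, 1)  (L[2][0] := -3)
  R3 -= 4*R0 → (0, -12, 14, -4)  (L[3][0] := 4)
[col 1] pivot -4
  R2 -= -3*R1 → (0, 0, -2, -2)  (L[2][1] := -3)
  R3 -= 3*R1 → (0, 0, 2, -1)  (L[3][1] := 3)
[col 2] pivot -2
  R3 -= -1*R2 → (0, 0, 0, -3)  (L[3][2] := -1)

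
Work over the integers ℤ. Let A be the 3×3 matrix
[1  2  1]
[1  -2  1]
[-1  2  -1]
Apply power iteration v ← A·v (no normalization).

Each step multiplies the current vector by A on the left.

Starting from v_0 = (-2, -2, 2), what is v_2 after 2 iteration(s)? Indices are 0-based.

v_0 = (-2, -2, 2).
v_1 = A·v_0 = (-4, 4, -4).
v_2 = A·v_1 = (0, -16, 16).

v_2 = (0, -16, 16)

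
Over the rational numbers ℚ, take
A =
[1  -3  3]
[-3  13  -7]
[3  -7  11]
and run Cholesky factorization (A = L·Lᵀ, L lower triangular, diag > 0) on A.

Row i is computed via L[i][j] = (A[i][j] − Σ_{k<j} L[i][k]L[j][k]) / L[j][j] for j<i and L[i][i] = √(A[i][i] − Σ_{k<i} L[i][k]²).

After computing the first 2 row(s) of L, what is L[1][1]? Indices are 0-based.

Step 1: L[0][0] = √(1) = 1.
  L[1][0] = (-3) / L[0][0] = -3.
Step 2: L[1][1] = √(4) = 2.

L[1][1] = 2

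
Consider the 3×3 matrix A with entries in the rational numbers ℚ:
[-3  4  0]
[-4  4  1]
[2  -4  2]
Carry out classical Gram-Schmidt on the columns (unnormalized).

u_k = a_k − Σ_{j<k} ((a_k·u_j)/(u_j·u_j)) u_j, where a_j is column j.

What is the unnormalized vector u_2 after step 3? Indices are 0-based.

Step 1: u_0 = a_0 = (-3, -4, 2).
Step 2: u_1 = a_1 − (-36/29)·u_0 = (8/29, -28/29, -44/29).
Step 3: u_2 = a_2 − (0)·u_0 − (-29/24)·u_1 = (1/3, -1/6, 1/6).

u_2 = (1/3, -1/6, 1/6)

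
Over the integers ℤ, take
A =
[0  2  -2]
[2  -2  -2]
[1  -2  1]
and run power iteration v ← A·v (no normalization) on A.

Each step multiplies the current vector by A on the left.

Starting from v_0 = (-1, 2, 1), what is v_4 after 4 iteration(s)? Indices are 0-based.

v_4 = (-100, 356, 178)

v_0 = (-1, 2, 1).
v_1 = A·v_0 = (2, -8, -4).
v_2 = A·v_1 = (-8, 28, 14).
v_3 = A·v_2 = (28, -100, -50).
v_4 = A·v_3 = (-100, 356, 178).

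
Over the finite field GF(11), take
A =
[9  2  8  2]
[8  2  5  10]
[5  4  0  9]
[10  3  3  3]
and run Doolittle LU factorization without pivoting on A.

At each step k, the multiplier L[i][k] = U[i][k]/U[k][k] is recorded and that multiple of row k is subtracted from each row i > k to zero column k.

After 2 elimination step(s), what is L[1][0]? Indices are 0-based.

[col 0] pivot 9
  R1 -= 7*R0 → (0, 10, 4, 7)  (L[1][0] := 7)
  R2 -= 3*R0 → (0, 9, 9, 3)  (L[2][0] := 3)
  R3 -= 6*R0 → (0, 2, 10, 2)  (L[3][0] := 6)
[col 1] pivot 10
  R2 -= 2*R1 → (0, 0, 1, 0)  (L[2][1] := 2)
  R3 -= 9*R1 → (0, 0, 7, 5)  (L[3][1] := 9)

L[1][0] = 7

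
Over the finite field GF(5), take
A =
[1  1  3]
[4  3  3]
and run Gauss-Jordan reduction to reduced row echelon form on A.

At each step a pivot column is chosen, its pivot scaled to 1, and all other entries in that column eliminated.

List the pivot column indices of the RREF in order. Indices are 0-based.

[1] R0 /= 1  ⇒  (1, 1, 3)
     R1 -= 4·R0  ⇒  (0, 4, 1)
[2] R1 /= 4  ⇒  (0, 1, 4)
     R0 -= 1·R1  ⇒  (1, 0, 4)

pivot columns: 0, 1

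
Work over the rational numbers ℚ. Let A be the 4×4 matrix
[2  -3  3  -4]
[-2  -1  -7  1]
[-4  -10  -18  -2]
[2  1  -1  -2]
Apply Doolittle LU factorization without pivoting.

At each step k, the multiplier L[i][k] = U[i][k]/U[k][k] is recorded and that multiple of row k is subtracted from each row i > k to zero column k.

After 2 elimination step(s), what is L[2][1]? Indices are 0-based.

L[2][1] = 4

Step 1: pivot at (0,0) is 2.
  row1 ← row1 − (-1)·row0  ⇒  L[1][0]=-1, U row1=(0, -4, -4, -3)
  row2 ← row2 − (-2)·row0  ⇒  L[2][0]=-2, U row2=(0, -16, -12, -10)
  row3 ← row3 − (1)·row0  ⇒  L[3][0]=1, U row3=(0, 4, -4, 2)
Step 2: pivot at (1,1) is -4.
  row2 ← row2 − (4)·row1  ⇒  L[2][1]=4, U row2=(0, 0, 4, 2)
  row3 ← row3 − (-1)·row1  ⇒  L[3][1]=-1, U row3=(0, 0, -8, -1)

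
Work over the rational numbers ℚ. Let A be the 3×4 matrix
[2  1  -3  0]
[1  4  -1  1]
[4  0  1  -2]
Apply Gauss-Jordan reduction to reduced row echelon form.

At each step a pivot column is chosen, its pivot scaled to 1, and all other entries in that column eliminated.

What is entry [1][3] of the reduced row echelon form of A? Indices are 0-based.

[1] R0 /= 2  ⇒  (1, 1/2, -3/2, 0)
     R1 -= 1·R0  ⇒  (0, 7/2, 1/2, 1)
     R2 -= 4·R0  ⇒  (0, -2, 7, -2)
[2] R1 /= 7/2  ⇒  (0, 1, 1/7, 2/7)
     R0 -= 1/2·R1  ⇒  (1, 0, -11/7, -1/7)
     R2 -= -2·R1  ⇒  (0, 0, 51/7, -10/7)
[3] R2 /= 51/7  ⇒  (0, 0, 1, -10/51)
     R0 -= -11/7·R2  ⇒  (1, 0, 0, -23/51)
     R1 -= 1/7·R2  ⇒  (0, 1, 0, 16/51)

M[1][3] = 16/51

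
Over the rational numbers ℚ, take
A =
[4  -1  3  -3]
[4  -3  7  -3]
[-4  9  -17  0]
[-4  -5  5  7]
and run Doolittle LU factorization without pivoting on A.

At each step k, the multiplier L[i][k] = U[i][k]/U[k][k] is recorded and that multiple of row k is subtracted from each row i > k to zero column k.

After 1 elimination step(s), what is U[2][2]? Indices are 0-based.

U[2][2] = -14

Step 1: pivot at (0,0) is 4.
  row1 ← row1 − (1)·row0  ⇒  L[1][0]=1, U row1=(0, -2, 4, 0)
  row2 ← row2 − (-1)·row0  ⇒  L[2][0]=-1, U row2=(0, 8, -14, -3)
  row3 ← row3 − (-1)·row0  ⇒  L[3][0]=-1, U row3=(0, -6, 8, 4)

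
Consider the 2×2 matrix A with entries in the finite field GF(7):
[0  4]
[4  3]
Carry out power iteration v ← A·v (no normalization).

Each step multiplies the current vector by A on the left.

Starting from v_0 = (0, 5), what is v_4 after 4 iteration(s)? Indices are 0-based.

v_0 = (0, 5).
v_1 = A·v_0 = (6, 1).
v_2 = A·v_1 = (4, 6).
v_3 = A·v_2 = (3, 6).
v_4 = A·v_3 = (3, 2).

v_4 = (3, 2)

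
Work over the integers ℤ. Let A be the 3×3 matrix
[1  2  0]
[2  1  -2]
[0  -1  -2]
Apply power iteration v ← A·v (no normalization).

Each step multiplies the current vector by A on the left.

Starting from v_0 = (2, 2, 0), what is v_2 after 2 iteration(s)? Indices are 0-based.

v_0 = (2, 2, 0).
v_1 = A·v_0 = (6, 6, -2).
v_2 = A·v_1 = (18, 22, -2).

v_2 = (18, 22, -2)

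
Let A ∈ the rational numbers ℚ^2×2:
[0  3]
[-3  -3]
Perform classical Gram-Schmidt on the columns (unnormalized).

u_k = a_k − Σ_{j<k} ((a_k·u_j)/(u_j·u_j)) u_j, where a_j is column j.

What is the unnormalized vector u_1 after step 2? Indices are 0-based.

u_1 = (3, 0)

Step 1: u_0 = a_0 = (0, -3).
Step 2: u_1 = a_1 − (1)·u_0 = (3, 0).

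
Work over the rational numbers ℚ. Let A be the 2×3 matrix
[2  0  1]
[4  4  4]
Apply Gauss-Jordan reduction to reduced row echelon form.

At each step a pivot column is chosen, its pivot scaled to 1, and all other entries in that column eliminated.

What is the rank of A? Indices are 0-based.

rank = 2

[1] R0 /= 2  ⇒  (1, 0, 1/2)
     R1 -= 4·R0  ⇒  (0, 4, 2)
[2] R1 /= 4  ⇒  (0, 1, 1/2)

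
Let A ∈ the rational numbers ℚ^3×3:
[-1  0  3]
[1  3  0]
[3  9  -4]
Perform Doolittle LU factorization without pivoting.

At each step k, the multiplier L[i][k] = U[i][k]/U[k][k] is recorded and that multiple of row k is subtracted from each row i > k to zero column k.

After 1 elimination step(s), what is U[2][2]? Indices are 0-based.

[col 0] pivot -1
  R1 -= -1*R0 → (0, 3, 3)  (L[1][0] := -1)
  R2 -= -3*R0 → (0, 9, 5)  (L[2][0] := -3)

U[2][2] = 5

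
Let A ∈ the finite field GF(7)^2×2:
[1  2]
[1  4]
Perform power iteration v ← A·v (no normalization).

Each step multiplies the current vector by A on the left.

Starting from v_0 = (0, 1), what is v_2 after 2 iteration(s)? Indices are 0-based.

v_2 = (3, 4)

v_0 = (0, 1).
v_1 = A·v_0 = (2, 4).
v_2 = A·v_1 = (3, 4).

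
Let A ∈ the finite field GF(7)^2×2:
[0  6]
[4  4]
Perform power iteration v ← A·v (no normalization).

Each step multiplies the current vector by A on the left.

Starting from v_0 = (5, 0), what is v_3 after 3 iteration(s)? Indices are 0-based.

v_3 = (4, 2)

v_0 = (5, 0).
v_1 = A·v_0 = (0, 6).
v_2 = A·v_1 = (1, 3).
v_3 = A·v_2 = (4, 2).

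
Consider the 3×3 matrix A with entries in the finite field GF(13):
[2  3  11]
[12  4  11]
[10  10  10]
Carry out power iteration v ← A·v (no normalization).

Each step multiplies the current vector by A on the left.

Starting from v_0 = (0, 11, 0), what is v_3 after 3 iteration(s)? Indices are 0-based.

v_3 = (2, 4, 4)

v_0 = (0, 11, 0).
v_1 = A·v_0 = (7, 5, 6).
v_2 = A·v_1 = (4, 1, 11).
v_3 = A·v_2 = (2, 4, 4).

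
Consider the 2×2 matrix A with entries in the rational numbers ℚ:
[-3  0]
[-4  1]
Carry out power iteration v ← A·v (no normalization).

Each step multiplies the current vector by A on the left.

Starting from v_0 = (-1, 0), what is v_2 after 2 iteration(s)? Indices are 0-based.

v_0 = (-1, 0).
v_1 = A·v_0 = (3, 4).
v_2 = A·v_1 = (-9, -8).

v_2 = (-9, -8)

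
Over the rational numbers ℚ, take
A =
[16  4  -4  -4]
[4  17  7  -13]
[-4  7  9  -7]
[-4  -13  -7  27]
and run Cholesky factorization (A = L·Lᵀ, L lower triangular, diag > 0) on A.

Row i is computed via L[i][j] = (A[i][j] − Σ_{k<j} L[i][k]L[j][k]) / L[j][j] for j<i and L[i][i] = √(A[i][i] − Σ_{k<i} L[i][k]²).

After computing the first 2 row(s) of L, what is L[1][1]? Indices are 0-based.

Step 1: L[0][0] = √(16) = 4.
  L[1][0] = (4) / L[0][0] = 1.
Step 2: L[1][1] = √(16) = 4.

L[1][1] = 4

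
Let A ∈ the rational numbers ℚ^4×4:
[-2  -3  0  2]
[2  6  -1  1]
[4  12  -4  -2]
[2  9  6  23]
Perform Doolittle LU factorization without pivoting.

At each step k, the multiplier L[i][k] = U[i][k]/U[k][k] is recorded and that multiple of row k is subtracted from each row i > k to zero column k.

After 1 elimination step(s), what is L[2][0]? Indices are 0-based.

Step 1: pivot at (0,0) is -2.
  row1 ← row1 − (-1)·row0  ⇒  L[1][0]=-1, U row1=(0, 3, -1, 3)
  row2 ← row2 − (-2)·row0  ⇒  L[2][0]=-2, U row2=(0, 6, -4, 2)
  row3 ← row3 − (-1)·row0  ⇒  L[3][0]=-1, U row3=(0, 6, 6, 25)

L[2][0] = -2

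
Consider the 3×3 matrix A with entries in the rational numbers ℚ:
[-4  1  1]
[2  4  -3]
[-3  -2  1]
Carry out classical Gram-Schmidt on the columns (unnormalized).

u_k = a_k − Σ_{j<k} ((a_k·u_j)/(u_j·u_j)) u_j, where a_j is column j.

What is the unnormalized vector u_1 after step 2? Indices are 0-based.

Step 1: u_0 = a_0 = (-4, 2, -3).
Step 2: u_1 = a_1 − (10/29)·u_0 = (69/29, 96/29, -28/29).

u_1 = (69/29, 96/29, -28/29)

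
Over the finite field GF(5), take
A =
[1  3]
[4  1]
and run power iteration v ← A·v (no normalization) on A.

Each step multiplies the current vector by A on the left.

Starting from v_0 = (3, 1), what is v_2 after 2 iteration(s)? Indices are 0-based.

v_0 = (3, 1).
v_1 = A·v_0 = (1, 3).
v_2 = A·v_1 = (0, 2).

v_2 = (0, 2)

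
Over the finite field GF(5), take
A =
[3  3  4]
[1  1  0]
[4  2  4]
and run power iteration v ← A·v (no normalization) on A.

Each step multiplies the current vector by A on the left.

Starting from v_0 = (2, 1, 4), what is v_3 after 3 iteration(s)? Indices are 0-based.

v_3 = (3, 1, 3)

v_0 = (2, 1, 4).
v_1 = A·v_0 = (0, 3, 1).
v_2 = A·v_1 = (3, 3, 0).
v_3 = A·v_2 = (3, 1, 3).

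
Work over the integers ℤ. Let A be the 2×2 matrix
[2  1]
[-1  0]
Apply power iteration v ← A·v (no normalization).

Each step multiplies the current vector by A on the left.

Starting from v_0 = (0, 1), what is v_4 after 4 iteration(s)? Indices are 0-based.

v_4 = (4, -3)

v_0 = (0, 1).
v_1 = A·v_0 = (1, 0).
v_2 = A·v_1 = (2, -1).
v_3 = A·v_2 = (3, -2).
v_4 = A·v_3 = (4, -3).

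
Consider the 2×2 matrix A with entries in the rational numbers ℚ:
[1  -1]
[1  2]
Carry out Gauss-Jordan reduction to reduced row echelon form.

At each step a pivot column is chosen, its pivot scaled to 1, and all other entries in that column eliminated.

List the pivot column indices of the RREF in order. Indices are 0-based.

[1] R0 /= 1  ⇒  (1, -1)
     R1 -= 1·R0  ⇒  (0, 3)
[2] R1 /= 3  ⇒  (0, 1)
     R0 -= -1·R1  ⇒  (1, 0)

pivot columns: 0, 1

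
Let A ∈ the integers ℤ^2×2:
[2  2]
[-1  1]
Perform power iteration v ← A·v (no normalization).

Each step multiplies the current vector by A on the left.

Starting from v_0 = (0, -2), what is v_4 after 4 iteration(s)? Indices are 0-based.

v_0 = (0, -2).
v_1 = A·v_0 = (-4, -2).
v_2 = A·v_1 = (-12, 2).
v_3 = A·v_2 = (-20, 14).
v_4 = A·v_3 = (-12, 34).

v_4 = (-12, 34)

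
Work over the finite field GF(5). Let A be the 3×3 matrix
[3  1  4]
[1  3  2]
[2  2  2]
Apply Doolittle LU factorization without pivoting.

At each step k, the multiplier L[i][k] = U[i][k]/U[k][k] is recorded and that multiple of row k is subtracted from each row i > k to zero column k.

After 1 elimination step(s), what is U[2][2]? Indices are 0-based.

U[2][2] = 1

k=0: U[0][0]=3
  eliminate (1,0): mult=2, new row 1: (0, 1, 4); set L[1][0]=2
  eliminate (2,0): mult=4, new row 2: (0, 3, 1); set L[2][0]=4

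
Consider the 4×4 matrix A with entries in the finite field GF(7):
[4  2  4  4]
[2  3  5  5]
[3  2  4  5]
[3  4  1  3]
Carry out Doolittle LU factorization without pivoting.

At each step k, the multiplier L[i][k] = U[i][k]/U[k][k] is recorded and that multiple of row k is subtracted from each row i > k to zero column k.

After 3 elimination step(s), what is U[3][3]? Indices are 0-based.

Step 1: pivot at (0,0) is 4.
  row1 ← row1 − (4)·row0  ⇒  L[1][0]=4, U row1=(0, 2, 3, 3)
  row2 ← row2 − (6)·row0  ⇒  L[2][0]=6, U row2=(0, 4, 1, 2)
  row3 ← row3 − (6)·row0  ⇒  L[3][0]=6, U row3=(0, 6, 5, 0)
Step 2: pivot at (1,1) is 2.
  row2 ← row2 − (2)·row1  ⇒  L[2][1]=2, U row2=(0, 0, 2, 3)
  row3 ← row3 − (3)·row1  ⇒  L[3][1]=3, U row3=(0, 0, 3, 5)
Step 3: pivot at (2,2) is 2.
  row3 ← row3 − (5)·row2  ⇒  L[3][2]=5, U row3=(0, 0, 0, 4)

U[3][3] = 4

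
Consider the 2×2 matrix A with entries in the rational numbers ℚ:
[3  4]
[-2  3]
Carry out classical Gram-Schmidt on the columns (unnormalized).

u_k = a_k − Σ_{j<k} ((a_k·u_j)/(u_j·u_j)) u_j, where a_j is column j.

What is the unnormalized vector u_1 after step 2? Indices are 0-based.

Step 1: u_0 = a_0 = (3, -2).
Step 2: u_1 = a_1 − (6/13)·u_0 = (34/13, 51/13).

u_1 = (34/13, 51/13)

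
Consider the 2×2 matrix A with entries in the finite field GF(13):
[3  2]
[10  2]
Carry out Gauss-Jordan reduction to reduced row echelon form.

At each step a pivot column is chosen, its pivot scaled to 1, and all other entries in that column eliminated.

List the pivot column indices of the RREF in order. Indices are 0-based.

step 1: normalize row 0 (÷3) = (1, 5)
  row 1: subtract 10×row0 = (0, 4)
step 2: normalize row 1 (÷4) = (0, 1)
  row 0: subtract 5×row1 = (1, 0)

pivot columns: 0, 1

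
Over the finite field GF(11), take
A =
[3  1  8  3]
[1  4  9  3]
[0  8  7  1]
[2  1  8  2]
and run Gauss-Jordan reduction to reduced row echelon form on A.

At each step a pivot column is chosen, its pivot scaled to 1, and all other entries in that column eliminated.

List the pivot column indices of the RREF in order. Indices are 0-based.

pivot(0,0)=3: scale R0 → (1, 4, 10, 1)
  clear (1,0): R1 −= (1)R0 → (0, 0, 10, 2)
  clear (3,0): R3 −= (2)R0 → (0, 4, 10, 0)
pivot(1,1): swap R1↔R2
pivot(1,1)=8: scale R1 → (0, 1, 5, 7)
  clear (0,1): R0 −= (4)R1 → (1, 0, 1, 6)
  clear (3,1): R3 −= (4)R1 → (0, 0, 1, 5)
pivot(2,2)=10: scale R2 → (0, 0, 1, 9)
  clear (0,2): R0 −= (1)R2 → (1, 0, 0, 8)
  clear (1,2): R1 −= (5)R2 → (0, 1, 0, 6)
  clear (3,2): R3 −= (1)R2 → (0, 0, 0, 7)
pivot(3,3)=7: scale R3 → (0, 0, 0, 1)
  clear (0,3): R0 −= (8)R3 → (1, 0, 0, 0)
  clear (1,3): R1 −= (6)R3 → (0, 1, 0, 0)
  clear (2,3): R2 −= (9)R3 → (0, 0, 1, 0)

pivot columns: 0, 1, 2, 3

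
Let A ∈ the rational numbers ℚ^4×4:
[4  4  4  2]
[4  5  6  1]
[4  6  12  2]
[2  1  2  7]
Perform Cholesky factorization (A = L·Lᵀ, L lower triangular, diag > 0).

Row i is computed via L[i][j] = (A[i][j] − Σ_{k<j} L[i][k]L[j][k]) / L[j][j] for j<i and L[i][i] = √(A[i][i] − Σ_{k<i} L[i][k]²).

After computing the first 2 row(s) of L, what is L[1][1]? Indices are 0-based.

Step 1: L[0][0] = √(4) = 2.
  L[1][0] = (4) / L[0][0] = 2.
Step 2: L[1][1] = √(1) = 1.

L[1][1] = 1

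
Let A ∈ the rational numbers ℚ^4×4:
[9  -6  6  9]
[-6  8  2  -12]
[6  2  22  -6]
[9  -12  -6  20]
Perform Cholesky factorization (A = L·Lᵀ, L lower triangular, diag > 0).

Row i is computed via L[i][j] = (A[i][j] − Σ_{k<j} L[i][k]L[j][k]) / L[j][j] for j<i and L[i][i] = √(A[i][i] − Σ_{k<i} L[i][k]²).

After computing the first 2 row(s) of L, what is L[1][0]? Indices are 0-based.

L[1][0] = -2

Step 1: L[0][0] = √(9) = 3.
  L[1][0] = (-6) / L[0][0] = -2.
Step 2: L[1][1] = √(4) = 2.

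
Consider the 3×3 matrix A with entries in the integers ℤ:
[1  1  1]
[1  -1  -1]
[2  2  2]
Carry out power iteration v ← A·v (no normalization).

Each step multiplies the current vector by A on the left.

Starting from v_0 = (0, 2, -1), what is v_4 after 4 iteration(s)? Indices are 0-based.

v_0 = (0, 2, -1).
v_1 = A·v_0 = (1, -1, 2).
v_2 = A·v_1 = (2, 0, 4).
v_3 = A·v_2 = (6, -2, 12).
v_4 = A·v_3 = (16, -4, 32).

v_4 = (16, -4, 32)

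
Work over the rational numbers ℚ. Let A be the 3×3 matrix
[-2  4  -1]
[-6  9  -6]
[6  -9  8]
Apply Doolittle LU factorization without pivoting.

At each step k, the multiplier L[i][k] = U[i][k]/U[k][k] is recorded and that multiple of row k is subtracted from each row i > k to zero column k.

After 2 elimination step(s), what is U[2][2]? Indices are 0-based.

[col 0] pivot -2
  R1 -= 3*R0 → (0, -3, -3)  (L[1][0] := 3)
  R2 -= -3*R0 → (0, 3, 5)  (L[2][0] := -3)
[col 1] pivot -3
  R2 -= -1*R1 → (0, 0, 2)  (L[2][1] := -1)

U[2][2] = 2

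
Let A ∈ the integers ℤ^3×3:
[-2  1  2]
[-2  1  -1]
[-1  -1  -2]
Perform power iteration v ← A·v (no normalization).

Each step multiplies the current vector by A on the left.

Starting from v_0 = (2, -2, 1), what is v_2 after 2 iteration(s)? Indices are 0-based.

v_0 = (2, -2, 1).
v_1 = A·v_0 = (-4, -7, -2).
v_2 = A·v_1 = (-3, 3, 15).

v_2 = (-3, 3, 15)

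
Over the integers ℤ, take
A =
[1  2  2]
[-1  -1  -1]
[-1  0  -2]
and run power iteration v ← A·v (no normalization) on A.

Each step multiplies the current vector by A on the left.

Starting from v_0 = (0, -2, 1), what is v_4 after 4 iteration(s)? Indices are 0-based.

v_4 = (-12, -1, 2)

v_0 = (0, -2, 1).
v_1 = A·v_0 = (-2, 1, -2).
v_2 = A·v_1 = (-4, 3, 6).
v_3 = A·v_2 = (14, -5, -8).
v_4 = A·v_3 = (-12, -1, 2).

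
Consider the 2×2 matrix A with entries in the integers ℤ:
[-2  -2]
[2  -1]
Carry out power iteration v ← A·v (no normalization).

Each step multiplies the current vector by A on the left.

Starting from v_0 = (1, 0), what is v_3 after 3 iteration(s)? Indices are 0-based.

v_0 = (1, 0).
v_1 = A·v_0 = (-2, 2).
v_2 = A·v_1 = (0, -6).
v_3 = A·v_2 = (12, 6).

v_3 = (12, 6)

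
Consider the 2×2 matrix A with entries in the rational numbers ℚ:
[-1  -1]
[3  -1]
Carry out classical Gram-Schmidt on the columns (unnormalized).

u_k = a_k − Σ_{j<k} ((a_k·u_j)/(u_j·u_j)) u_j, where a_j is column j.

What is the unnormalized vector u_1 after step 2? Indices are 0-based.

Step 1: u_0 = a_0 = (-1, 3).
Step 2: u_1 = a_1 − (-1/5)·u_0 = (-6/5, -2/5).

u_1 = (-6/5, -2/5)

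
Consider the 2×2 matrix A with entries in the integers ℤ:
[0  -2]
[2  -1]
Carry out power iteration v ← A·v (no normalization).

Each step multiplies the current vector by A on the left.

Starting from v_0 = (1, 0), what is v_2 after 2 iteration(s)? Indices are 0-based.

v_2 = (-4, -2)

v_0 = (1, 0).
v_1 = A·v_0 = (0, 2).
v_2 = A·v_1 = (-4, -2).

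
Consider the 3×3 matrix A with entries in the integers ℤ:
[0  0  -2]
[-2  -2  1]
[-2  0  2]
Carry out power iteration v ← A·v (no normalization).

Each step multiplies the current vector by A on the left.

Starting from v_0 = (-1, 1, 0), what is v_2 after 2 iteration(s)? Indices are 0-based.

v_0 = (-1, 1, 0).
v_1 = A·v_0 = (0, 0, 2).
v_2 = A·v_1 = (-4, 2, 4).

v_2 = (-4, 2, 4)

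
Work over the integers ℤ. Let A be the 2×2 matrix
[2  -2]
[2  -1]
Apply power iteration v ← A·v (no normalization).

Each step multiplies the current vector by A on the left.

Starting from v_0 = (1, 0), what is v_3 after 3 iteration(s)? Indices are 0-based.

v_3 = (-4, -2)

v_0 = (1, 0).
v_1 = A·v_0 = (2, 2).
v_2 = A·v_1 = (0, 2).
v_3 = A·v_2 = (-4, -2).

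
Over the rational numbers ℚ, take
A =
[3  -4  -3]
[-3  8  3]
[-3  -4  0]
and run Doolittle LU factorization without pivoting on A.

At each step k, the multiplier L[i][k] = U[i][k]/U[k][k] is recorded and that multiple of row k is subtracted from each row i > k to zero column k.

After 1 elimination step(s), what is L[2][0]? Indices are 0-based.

Step 1: pivot at (0,0) is 3.
  row1 ← row1 − (-1)·row0  ⇒  L[1][0]=-1, U row1=(0, 4, 0)
  row2 ← row2 − (-1)·row0  ⇒  L[2][0]=-1, U row2=(0, -8, -3)

L[2][0] = -1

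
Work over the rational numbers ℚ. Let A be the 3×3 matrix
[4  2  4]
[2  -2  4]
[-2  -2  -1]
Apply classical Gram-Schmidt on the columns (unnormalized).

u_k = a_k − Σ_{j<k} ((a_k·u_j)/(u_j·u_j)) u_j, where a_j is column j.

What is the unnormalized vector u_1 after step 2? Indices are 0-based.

u_1 = (2/3, -8/3, -4/3)

Step 1: u_0 = a_0 = (4, 2, -2).
Step 2: u_1 = a_1 − (1/3)·u_0 = (2/3, -8/3, -4/3).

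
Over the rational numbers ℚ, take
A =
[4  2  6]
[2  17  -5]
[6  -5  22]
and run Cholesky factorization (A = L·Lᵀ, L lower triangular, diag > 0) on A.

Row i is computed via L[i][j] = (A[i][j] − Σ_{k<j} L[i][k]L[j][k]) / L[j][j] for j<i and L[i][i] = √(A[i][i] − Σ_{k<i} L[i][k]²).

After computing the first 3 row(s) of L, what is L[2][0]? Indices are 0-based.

L[2][0] = 3

Step 1: L[0][0] = √(4) = 2.
  L[1][0] = (2) / L[0][0] = 1.
Step 2: L[1][1] = √(16) = 4.
  L[2][0] = (6) / L[0][0] = 3.
  L[2][1] = (-8) / L[1][1] = -2.
Step 3: L[2][2] = √(9) = 3.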